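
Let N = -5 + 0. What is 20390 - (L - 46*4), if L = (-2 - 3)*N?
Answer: 20549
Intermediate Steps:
N = -5
L = 25 (L = (-2 - 3)*(-5) = -5*(-5) = 25)
20390 - (L - 46*4) = 20390 - (25 - 46*4) = 20390 - (25 - 184) = 20390 - 1*(-159) = 20390 + 159 = 20549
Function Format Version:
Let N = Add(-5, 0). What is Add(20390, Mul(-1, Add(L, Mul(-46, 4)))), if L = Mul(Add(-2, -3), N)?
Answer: 20549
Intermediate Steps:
N = -5
L = 25 (L = Mul(Add(-2, -3), -5) = Mul(-5, -5) = 25)
Add(20390, Mul(-1, Add(L, Mul(-46, 4)))) = Add(20390, Mul(-1, Add(25, Mul(-46, 4)))) = Add(20390, Mul(-1, Add(25, -184))) = Add(20390, Mul(-1, -159)) = Add(20390, 159) = 20549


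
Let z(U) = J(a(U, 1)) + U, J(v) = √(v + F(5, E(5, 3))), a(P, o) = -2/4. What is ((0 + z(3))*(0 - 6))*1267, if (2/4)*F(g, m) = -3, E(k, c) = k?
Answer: -22806 - 3801*I*√26 ≈ -22806.0 - 19381.0*I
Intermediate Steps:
F(g, m) = -6 (F(g, m) = 2*(-3) = -6)
a(P, o) = -½ (a(P, o) = -2*¼ = -½)
J(v) = √(-6 + v) (J(v) = √(v - 6) = √(-6 + v))
z(U) = U + I*√26/2 (z(U) = √(-6 - ½) + U = √(-13/2) + U = I*√26/2 + U = U + I*√26/2)
((0 + z(3))*(0 - 6))*1267 = ((0 + (3 + I*√26/2))*(0 - 6))*1267 = ((3 + I*√26/2)*(-6))*1267 = (-18 - 3*I*√26)*1267 = -22806 - 3801*I*√26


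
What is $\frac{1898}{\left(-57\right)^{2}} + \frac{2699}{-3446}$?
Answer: $- \frac{2228543}{11196054} \approx -0.19905$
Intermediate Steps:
$\frac{1898}{\left(-57\right)^{2}} + \frac{2699}{-3446} = \frac{1898}{3249} + 2699 \left(- \frac{1}{3446}\right) = 1898 \cdot \frac{1}{3249} - \frac{2699}{3446} = \frac{1898}{3249} - \frac{2699}{3446} = - \frac{2228543}{11196054}$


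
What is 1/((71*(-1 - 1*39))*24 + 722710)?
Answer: 1/654550 ≈ 1.5278e-6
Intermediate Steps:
1/((71*(-1 - 1*39))*24 + 722710) = 1/((71*(-1 - 39))*24 + 722710) = 1/((71*(-40))*24 + 722710) = 1/(-2840*24 + 722710) = 1/(-68160 + 722710) = 1/654550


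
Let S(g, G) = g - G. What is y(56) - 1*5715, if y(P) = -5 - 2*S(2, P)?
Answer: -5612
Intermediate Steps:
y(P) = -9 + 2*P (y(P) = -5 - 2*(2 - P) = -5 + (-4 + 2*P) = -9 + 2*P)
y(56) - 1*5715 = (-9 + 2*56) - 1*5715 = (-9 + 112) - 5715 = 103 - 5715 = -5612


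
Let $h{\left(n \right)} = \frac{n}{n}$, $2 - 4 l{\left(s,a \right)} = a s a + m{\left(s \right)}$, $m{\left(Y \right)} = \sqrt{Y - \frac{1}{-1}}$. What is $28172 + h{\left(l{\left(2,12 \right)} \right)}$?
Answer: $28173$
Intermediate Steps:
$m{\left(Y \right)} = \sqrt{1 + Y}$ ($m{\left(Y \right)} = \sqrt{Y - -1} = \sqrt{Y + 1} = \sqrt{1 + Y}$)
$l{\left(s,a \right)} = \frac{1}{2} - \frac{\sqrt{1 + s}}{4} - \frac{s a^{2}}{4}$ ($l{\left(s,a \right)} = \frac{1}{2} - \frac{a s a + \sqrt{1 + s}}{4} = \frac{1}{2} - \frac{s a^{2} + \sqrt{1 + s}}{4} = \frac{1}{2} - \frac{\sqrt{1 + s} + s a^{2}}{4} = \frac{1}{2} - \left(\frac{\sqrt{1 + s}}{4} + \frac{s a^{2}}{4}\right) = \frac{1}{2} - \frac{\sqrt{1 + s}}{4} - \frac{s a^{2}}{4}$)
$h{\left(n \right)} = 1$
$28172 + h{\left(l{\left(2,12 \right)} \right)} = 28172 + 1 = 28173$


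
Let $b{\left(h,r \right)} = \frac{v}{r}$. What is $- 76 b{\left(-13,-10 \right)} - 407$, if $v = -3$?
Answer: $- \frac{2149}{5} \approx -429.8$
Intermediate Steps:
$b{\left(h,r \right)} = - \frac{3}{r}$
$- 76 b{\left(-13,-10 \right)} - 407 = - 76 \left(- \frac{3}{-10}\right) - 407 = - 76 \left(\left(-3\right) \left(- \frac{1}{10}\right)\right) - 407 = \left(-76\right) \frac{3}{10} - 407 = - \frac{114}{5} - 407 = - \frac{2149}{5}$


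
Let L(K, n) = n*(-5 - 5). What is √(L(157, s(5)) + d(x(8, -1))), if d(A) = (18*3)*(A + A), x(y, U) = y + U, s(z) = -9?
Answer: 3*√94 ≈ 29.086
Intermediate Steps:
L(K, n) = -10*n (L(K, n) = n*(-10) = -10*n)
x(y, U) = U + y
d(A) = 108*A (d(A) = 54*(2*A) = 108*A)
√(L(157, s(5)) + d(x(8, -1))) = √(-10*(-9) + 108*(-1 + 8)) = √(90 + 108*7) = √(90 + 756) = √846 = 3*√94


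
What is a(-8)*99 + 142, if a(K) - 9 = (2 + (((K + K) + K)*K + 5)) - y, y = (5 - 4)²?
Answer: 20635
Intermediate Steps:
y = 1 (y = 1² = 1)
a(K) = 15 + 3*K² (a(K) = 9 + ((2 + (((K + K) + K)*K + 5)) - 1*1) = 9 + ((2 + ((2*K + K)*K + 5)) - 1) = 9 + ((2 + ((3*K)*K + 5)) - 1) = 9 + ((2 + (3*K² + 5)) - 1) = 9 + ((2 + (5 + 3*K²)) - 1) = 9 + ((7 + 3*K²) - 1) = 9 + (6 + 3*K²) = 15 + 3*K²)
a(-8)*99 + 142 = (15 + 3*(-8)²)*99 + 142 = (15 + 3*64)*99 + 142 = (15 + 192)*99 + 142 = 207*99 + 142 = 20493 + 142 = 20635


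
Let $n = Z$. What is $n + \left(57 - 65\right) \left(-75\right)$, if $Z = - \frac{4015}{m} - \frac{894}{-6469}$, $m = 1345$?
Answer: $\frac{1039142479}{1740161} \approx 597.15$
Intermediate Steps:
$Z = - \frac{4954121}{1740161}$ ($Z = - \frac{4015}{1345} - \frac{894}{-6469} = \left(-4015\right) \frac{1}{1345} - - \frac{894}{6469} = - \frac{803}{269} + \frac{894}{6469} = - \frac{4954121}{1740161} \approx -2.8469$)
$n = - \frac{4954121}{1740161} \approx -2.8469$
$n + \left(57 - 65\right) \left(-75\right) = - \frac{4954121}{1740161} + \left(57 - 65\right) \left(-75\right) = - \frac{4954121}{1740161} - -600 = - \frac{4954121}{1740161} + 600 = \frac{1039142479}{1740161}$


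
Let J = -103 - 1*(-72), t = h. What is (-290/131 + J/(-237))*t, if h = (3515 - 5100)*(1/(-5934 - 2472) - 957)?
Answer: -824568593758195/260981082 ≈ -3.1595e+6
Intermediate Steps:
h = 12750600655/8406 (h = -1585*(1/(-8406) - 957) = -1585*(-1/8406 - 957) = -1585*(-8044543/8406) = 12750600655/8406 ≈ 1.5168e+6)
t = 12750600655/8406 ≈ 1.5168e+6
J = -31 (J = -103 + 72 = -31)
(-290/131 + J/(-237))*t = (-290/131 - 31/(-237))*(12750600655/8406) = (-290*1/131 - 31*(-1/237))*(12750600655/8406) = (-290/131 + 31/237)*(12750600655/8406) = -64669/31047*12750600655/8406 = -824568593758195/260981082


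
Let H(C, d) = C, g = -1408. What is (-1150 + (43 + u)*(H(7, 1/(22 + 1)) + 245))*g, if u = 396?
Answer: -154145024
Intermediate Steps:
(-1150 + (43 + u)*(H(7, 1/(22 + 1)) + 245))*g = (-1150 + (43 + 396)*(7 + 245))*(-1408) = (-1150 + 439*252)*(-1408) = (-1150 + 110628)*(-1408) = 109478*(-1408) = -154145024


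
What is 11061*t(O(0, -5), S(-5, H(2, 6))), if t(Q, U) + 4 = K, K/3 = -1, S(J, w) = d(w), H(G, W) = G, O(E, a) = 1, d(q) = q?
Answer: -77427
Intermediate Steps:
S(J, w) = w
K = -3 (K = 3*(-1) = -3)
t(Q, U) = -7 (t(Q, U) = -4 - 3 = -7)
11061*t(O(0, -5), S(-5, H(2, 6))) = 11061*(-7) = -77427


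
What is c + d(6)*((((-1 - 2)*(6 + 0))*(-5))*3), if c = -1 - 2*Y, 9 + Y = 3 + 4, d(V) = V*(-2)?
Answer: -3237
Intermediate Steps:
d(V) = -2*V
Y = -2 (Y = -9 + (3 + 4) = -9 + 7 = -2)
c = 3 (c = -1 - 2*(-2) = -1 + 4 = 3)
c + d(6)*((((-1 - 2)*(6 + 0))*(-5))*3) = 3 + (-2*6)*((((-1 - 2)*(6 + 0))*(-5))*3) = 3 - 12*-3*6*(-5)*3 = 3 - 12*(-18*(-5))*3 = 3 - 1080*3 = 3 - 12*270 = 3 - 3240 = -3237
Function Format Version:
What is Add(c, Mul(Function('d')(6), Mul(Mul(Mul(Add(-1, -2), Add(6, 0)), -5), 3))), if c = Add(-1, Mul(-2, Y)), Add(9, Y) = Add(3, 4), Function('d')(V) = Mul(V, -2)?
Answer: -3237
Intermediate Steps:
Function('d')(V) = Mul(-2, V)
Y = -2 (Y = Add(-9, Add(3, 4)) = Add(-9, 7) = -2)
c = 3 (c = Add(-1, Mul(-2, -2)) = Add(-1, 4) = 3)
Add(c, Mul(Function('d')(6), Mul(Mul(Mul(Add(-1, -2), Add(6, 0)), -5), 3))) = Add(3, Mul(Mul(-2, 6), Mul(Mul(Mul(Add(-1, -2), Add(6, 0)), -5), 3))) = Add(3, Mul(-12, Mul(Mul(Mul(-3, 6), -5), 3))) = Add(3, Mul(-12, Mul(Mul(-18, -5), 3))) = Add(3, Mul(-12, Mul(90, 3))) = Add(3, Mul(-12, 270)) = Add(3, -3240) = -3237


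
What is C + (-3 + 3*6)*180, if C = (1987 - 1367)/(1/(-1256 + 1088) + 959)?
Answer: 435103860/161111 ≈ 2700.6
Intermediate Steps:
C = 104160/161111 (C = 620/(1/(-168) + 959) = 620/(-1/168 + 959) = 620/(161111/168) = 620*(168/161111) = 104160/161111 ≈ 0.64651)
C + (-3 + 3*6)*180 = 104160/161111 + (-3 + 3*6)*180 = 104160/161111 + (-3 + 18)*180 = 104160/161111 + 15*180 = 104160/161111 + 2700 = 435103860/161111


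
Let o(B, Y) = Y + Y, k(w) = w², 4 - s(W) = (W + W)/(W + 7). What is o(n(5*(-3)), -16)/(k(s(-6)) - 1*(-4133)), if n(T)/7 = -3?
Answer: -32/4389 ≈ -0.0072910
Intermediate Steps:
s(W) = 4 - 2*W/(7 + W) (s(W) = 4 - (W + W)/(W + 7) = 4 - 2*W/(7 + W))
n(T) = -21 (n(T) = 7*(-3) = -21)
o(B, Y) = 2*Y
o(n(5*(-3)), -16)/(k(s(-6)) - 1*(-4133)) = (2*(-16))/((2*(14 - 6)/(7 - 6))² - 1*(-4133)) = -32/((2*8/1)² + 4133) = -32/((2*1*8)² + 4133) = -32/(16² + 4133) = -32/(256 + 4133) = -32/4389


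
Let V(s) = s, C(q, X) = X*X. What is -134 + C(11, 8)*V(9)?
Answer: 442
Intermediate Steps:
C(q, X) = X**2
-134 + C(11, 8)*V(9) = -134 + 8**2*9 = -134 + 64*9 = -134 + 576 = 442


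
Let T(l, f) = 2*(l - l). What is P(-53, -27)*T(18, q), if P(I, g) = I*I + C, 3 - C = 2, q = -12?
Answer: 0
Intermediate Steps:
C = 1 (C = 3 - 1*2 = 3 - 2 = 1)
T(l, f) = 0 (T(l, f) = 2*0 = 0)
P(I, g) = 1 + I**2 (P(I, g) = I*I + 1 = I**2 + 1 = 1 + I**2)
P(-53, -27)*T(18, q) = (1 + (-53)**2)*0 = (1 + 2809)*0 = 2810*0 = 0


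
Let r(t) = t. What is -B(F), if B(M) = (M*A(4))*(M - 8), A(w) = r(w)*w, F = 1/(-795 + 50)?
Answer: -95376/555025 ≈ -0.17184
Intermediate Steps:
F = -1/745 (F = 1/(-745) = -1/745 ≈ -0.0013423)
A(w) = w² (A(w) = w*w = w²)
B(M) = 16*M*(-8 + M) (B(M) = (M*4²)*(M - 8) = (M*16)*(-8 + M) = (16*M)*(-8 + M) = 16*M*(-8 + M))
-B(F) = -16*(-1)*(-8 - 1/745)/745 = -16*(-1)*(-5961)/(745*745) = -1*95376/555025 = -95376/555025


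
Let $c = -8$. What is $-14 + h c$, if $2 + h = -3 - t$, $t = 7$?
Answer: $82$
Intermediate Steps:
$h = -12$ ($h = -2 - 10 = -12$)
$-14 + h c = -14 - -96 = -14 + 96 = 82$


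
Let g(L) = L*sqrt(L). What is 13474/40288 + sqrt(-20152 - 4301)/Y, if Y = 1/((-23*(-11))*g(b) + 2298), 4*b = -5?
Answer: 6737/20144 + 3795*sqrt(13585)/8 + 6894*I*sqrt(2717) ≈ 55291.0 + 3.5935e+5*I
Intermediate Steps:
b = -5/4 (b = (1/4)*(-5) = -5/4 ≈ -1.2500)
g(L) = L**(3/2)
Y = 1/(2298 - 1265*I*sqrt(5)/8) (Y = 1/((-23*(-11))*(-5/4)**(3/2) + 2298) = 1/(253*(-5*I*sqrt(5)/8) + 2298) = 1/(-1265*I*sqrt(5)/8 + 2298) = 1/(2298 - 1265*I*sqrt(5)/8) ≈ 0.0004251 + 6.5407e-5*I)
13474/40288 + sqrt(-20152 - 4301)/Y = 13474/40288 + sqrt(-20152 - 4301)/(147072/345972581 + 10120*I*sqrt(5)/345972581) = 13474*(1/40288) + sqrt(-24453)/(147072/345972581 + 10120*I*sqrt(5)/345972581) = 6737/20144 + (3*I*sqrt(2717))/(147072/345972581 + 10120*I*sqrt(5)/345972581) = 6737/20144 + 3*I*sqrt(2717)/(147072/345972581 + 10120*I*sqrt(5)/345972581)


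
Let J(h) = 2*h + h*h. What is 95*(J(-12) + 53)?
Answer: 16435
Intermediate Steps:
J(h) = h² + 2*h (J(h) = 2*h + h² = h² + 2*h)
95*(J(-12) + 53) = 95*(-12*(2 - 12) + 53) = 95*(-12*(-10) + 53) = 95*(120 + 53) = 95*173 = 16435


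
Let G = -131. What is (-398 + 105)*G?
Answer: 38383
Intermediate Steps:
(-398 + 105)*G = (-398 + 105)*(-131) = -293*(-131) = 38383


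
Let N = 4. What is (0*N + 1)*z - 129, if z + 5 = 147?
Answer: 13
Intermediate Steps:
z = 142 (z = -5 + 147 = 142)
(0*N + 1)*z - 129 = (0*4 + 1)*142 - 129 = (0 + 1)*142 - 129 = 1*142 - 129 = 142 - 129 = 13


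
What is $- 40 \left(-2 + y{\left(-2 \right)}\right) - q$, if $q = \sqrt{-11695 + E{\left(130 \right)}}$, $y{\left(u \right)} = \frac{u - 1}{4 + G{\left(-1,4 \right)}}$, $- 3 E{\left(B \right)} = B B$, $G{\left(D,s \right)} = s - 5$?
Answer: $120 - \frac{i \sqrt{155955}}{3} \approx 120.0 - 131.64 i$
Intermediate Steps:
$G{\left(D,s \right)} = -5 + s$ ($G{\left(D,s \right)} = s - 5 = -5 + s$)
$E{\left(B \right)} = - \frac{B^{2}}{3}$ ($E{\left(B \right)} = - \frac{B B}{3} = - \frac{B^{2}}{3}$)
$y{\left(u \right)} = - \frac{1}{3} + \frac{u}{3}$ ($y{\left(u \right)} = \frac{u - 1}{4 + \left(-5 + 4\right)} = \frac{-1 + u}{4 - 1} = \frac{-1 + u}{3} = \left(-1 + u\right) \frac{1}{3} = - \frac{1}{3} + \frac{u}{3}$)
$q = \frac{i \sqrt{155955}}{3}$ ($q = \sqrt{-11695 - \frac{130^{2}}{3}} = \sqrt{-11695 - \frac{16900}{3}} = \sqrt{- \frac{51985}{3}} = \frac{i \sqrt{155955}}{3} \approx 131.64 i$)
$- 40 \left(-2 + y{\left(-2 \right)}\right) - q = - 40 \left(-2 + \left(- \frac{1}{3} + \frac{1}{3} \left(-2\right)\right)\right) - \frac{i \sqrt{155955}}{3} = - 40 \left(-2 - 1\right) - \frac{i \sqrt{155955}}{3} = \left(-40\right) \left(-3\right) - \frac{i \sqrt{155955}}{3} = 120 - \frac{i \sqrt{155955}}{3}$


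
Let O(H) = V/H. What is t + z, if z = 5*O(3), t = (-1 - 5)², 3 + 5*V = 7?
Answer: 112/3 ≈ 37.333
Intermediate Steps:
V = ⅘ (V = -⅗ + (⅕)*7 = -⅗ + 7/5 = ⅘ ≈ 0.80000)
O(H) = 4/(5*H)
t = 36 (t = (-6)² = 36)
z = 4/3 (z = 5*((⅘)/3) = 5*((⅘)*(⅓)) = 5*(4/15) = 4/3 ≈ 1.3333)
t + z = 36 + 4/3 = 112/3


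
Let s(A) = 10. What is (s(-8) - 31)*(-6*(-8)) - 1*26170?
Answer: -27178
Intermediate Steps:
(s(-8) - 31)*(-6*(-8)) - 1*26170 = (10 - 31)*(-6*(-8)) - 1*26170 = -21*48 - 26170 = -1008 - 26170 = -27178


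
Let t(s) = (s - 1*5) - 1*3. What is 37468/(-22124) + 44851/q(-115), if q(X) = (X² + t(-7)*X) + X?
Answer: 109111436/82052385 ≈ 1.3298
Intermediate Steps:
t(s) = -8 + s (t(s) = (s - 5) - 3 = (-5 + s) - 3 = -8 + s)
q(X) = X² - 14*X (q(X) = (X² + (-8 - 7)*X) + X = (X² - 15*X) + X = X² - 14*X)
37468/(-22124) + 44851/q(-115) = 37468/(-22124) + 44851/((-115*(-14 - 115))) = 37468*(-1/22124) + 44851/((-115*(-129))) = -9367/5531 + 44851/14835 = 109111436/82052385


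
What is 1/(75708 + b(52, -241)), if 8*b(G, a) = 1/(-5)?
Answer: 40/3028319 ≈ 1.3209e-5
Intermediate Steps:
b(G, a) = -1/40 (b(G, a) = (⅛)/(-5) = (⅛)*(-⅕) = -1/40)
1/(75708 + b(52, -241)) = 1/(75708 - 1/40) = 1/(3028319/40) = 40/3028319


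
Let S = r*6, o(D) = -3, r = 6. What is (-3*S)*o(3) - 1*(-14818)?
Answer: 15142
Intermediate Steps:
S = 36 (S = 6*6 = 36)
(-3*S)*o(3) - 1*(-14818) = -3*36*(-3) - 1*(-14818) = -108*(-3) + 14818 = 324 + 14818 = 15142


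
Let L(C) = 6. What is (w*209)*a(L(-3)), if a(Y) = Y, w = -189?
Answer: -237006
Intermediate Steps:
(w*209)*a(L(-3)) = -189*209*6 = -39501*6 = -237006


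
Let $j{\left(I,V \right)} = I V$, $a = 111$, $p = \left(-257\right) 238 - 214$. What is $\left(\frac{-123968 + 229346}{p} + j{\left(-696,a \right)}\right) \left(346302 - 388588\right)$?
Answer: $\frac{16710294844349}{5115} \approx 3.2669 \cdot 10^{9}$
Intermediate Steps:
$p = -61380$ ($p = -61166 - 214 = -61380$)
$\left(\frac{-123968 + 229346}{p} + j{\left(-696,a \right)}\right) \left(346302 - 388588\right) = \left(\frac{-123968 + 229346}{-61380} - 77256\right) \left(346302 - 388588\right) = \left(105378 \left(- \frac{1}{61380}\right) - 77256\right) \left(-42286\right) = \left(- \frac{17563}{10230} - 77256\right) \left(-42286\right) = \left(- \frac{790346443}{10230}\right) \left(-42286\right) = \frac{16710294844349}{5115}$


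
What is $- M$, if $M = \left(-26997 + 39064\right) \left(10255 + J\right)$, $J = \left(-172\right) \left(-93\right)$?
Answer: $-316770817$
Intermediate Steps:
$J = 15996$
$M = 316770817$ ($M = \left(-26997 + 39064\right) \left(10255 + 15996\right) = 12067 \cdot 26251 = 316770817$)
$- M = \left(-1\right) 316770817 = -316770817$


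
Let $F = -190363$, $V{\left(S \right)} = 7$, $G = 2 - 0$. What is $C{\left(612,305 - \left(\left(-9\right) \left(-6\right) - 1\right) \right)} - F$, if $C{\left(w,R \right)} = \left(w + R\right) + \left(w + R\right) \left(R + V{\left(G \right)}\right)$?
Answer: $415003$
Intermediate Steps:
$G = 2$ ($G = 2 + 0 = 2$)
$C{\left(w,R \right)} = R + w + \left(7 + R\right) \left(R + w\right)$ ($C{\left(w,R \right)} = \left(w + R\right) + \left(w + R\right) \left(R + 7\right) = \left(R + w\right) + \left(R + w\right) \left(7 + R\right) = \left(R + w\right) + \left(7 + R\right) \left(R + w\right) = R + w + \left(7 + R\right) \left(R + w\right)$)
$C{\left(612,305 - \left(\left(-9\right) \left(-6\right) - 1\right) \right)} - F = \left(\left(305 - \left(\left(-9\right) \left(-6\right) - 1\right)\right)^{2} + 8 \left(305 - \left(\left(-9\right) \left(-6\right) - 1\right)\right) + 8 \cdot 612 + \left(305 - \left(\left(-9\right) \left(-6\right) - 1\right)\right) 612\right) - -190363 = \left(\left(305 - \left(54 - 1\right)\right)^{2} + 8 \left(305 - \left(54 - 1\right)\right) + 4896 + \left(305 - \left(54 - 1\right)\right) 612\right) + 190363 = \left(\left(305 - 53\right)^{2} + 8 \left(305 - 53\right) + 4896 + \left(305 - 53\right) 612\right) + 190363 = \left(252^{2} + 8 \cdot 252 + 4896 + 252 \cdot 612\right) + 190363 = \left(63504 + 2016 + 4896 + 154224\right) + 190363 = 224640 + 190363 = 415003$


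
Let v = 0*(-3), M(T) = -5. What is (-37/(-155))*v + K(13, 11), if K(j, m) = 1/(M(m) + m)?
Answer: ⅙ ≈ 0.16667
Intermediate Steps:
K(j, m) = 1/(-5 + m)
v = 0
(-37/(-155))*v + K(13, 11) = -37/(-155)*0 + 1/(-5 + 11) = -37*(-1/155)*0 + 1/6 = (37/155)*0 + ⅙ = 0 + ⅙ = ⅙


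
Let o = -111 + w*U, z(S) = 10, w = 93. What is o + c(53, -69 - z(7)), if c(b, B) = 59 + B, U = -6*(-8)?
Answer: 4333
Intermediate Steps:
U = 48
o = 4353 (o = -111 + 93*48 = -111 + 4464 = 4353)
o + c(53, -69 - z(7)) = 4353 + (59 + (-69 - 1*10)) = 4353 + (59 + (-69 - 10)) = 4353 + (59 - 79) = 4353 - 20 = 4333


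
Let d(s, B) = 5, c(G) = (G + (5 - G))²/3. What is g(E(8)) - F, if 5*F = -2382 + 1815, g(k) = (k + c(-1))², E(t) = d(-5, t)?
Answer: 13103/45 ≈ 291.18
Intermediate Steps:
c(G) = 25/3 (c(G) = 5²*(⅓) = 25*(⅓) = 25/3)
E(t) = 5
g(k) = (25/3 + k)² (g(k) = (k + 25/3)² = (25/3 + k)²)
F = -567/5 (F = (-2382 + 1815)/5 = (⅕)*(-567) = -567/5 ≈ -113.40)
g(E(8)) - F = (25 + 3*5)²/9 - 1*(-567/5) = (25 + 15)²/9 + 567/5 = (⅑)*40² + 567/5 = (⅑)*1600 + 567/5 = 1600/9 + 567/5 = 13103/45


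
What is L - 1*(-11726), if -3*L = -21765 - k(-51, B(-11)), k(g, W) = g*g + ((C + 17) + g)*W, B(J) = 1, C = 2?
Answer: 59512/3 ≈ 19837.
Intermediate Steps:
k(g, W) = g² + W*(19 + g) (k(g, W) = g*g + ((2 + 17) + g)*W = g² + (19 + g)*W = g² + W*(19 + g))
L = 24334/3 (L = -(-21765 - ((-51)² + 19*1 + 1*(-51)))/3 = -(-21765 - (2601 + 19 - 51))/3 = -(-21765 - 1*2569)/3 = -(-21765 - 2569)/3 = -⅓*(-24334) = 24334/3 ≈ 8111.3)
L - 1*(-11726) = 24334/3 - 1*(-11726) = 24334/3 + 11726 = 59512/3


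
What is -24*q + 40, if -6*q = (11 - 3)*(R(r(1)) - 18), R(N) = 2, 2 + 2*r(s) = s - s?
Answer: -472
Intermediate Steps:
r(s) = -1 (r(s) = -1 + (s - s)/2 = -1 + (1/2)*0 = -1 + 0 = -1)
q = 64/3 (q = -(11 - 3)*(2 - 18)/6 = -4*(-16)/3 = -1/6*(-128) = 64/3 ≈ 21.333)
-24*q + 40 = -24*64/3 + 40 = -512 + 40 = -472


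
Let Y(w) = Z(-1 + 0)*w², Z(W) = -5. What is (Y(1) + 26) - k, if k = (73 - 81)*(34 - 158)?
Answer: -971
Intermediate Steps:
Y(w) = -5*w²
k = 992 (k = -8*(-124) = 992)
(Y(1) + 26) - k = (-5*1² + 26) - 1*992 = (-5*1 + 26) - 992 = (-5 + 26) - 992 = 21 - 992 = -971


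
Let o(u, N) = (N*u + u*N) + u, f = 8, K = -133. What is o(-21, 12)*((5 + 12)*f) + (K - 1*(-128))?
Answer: -71405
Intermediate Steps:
o(u, N) = u + 2*N*u (o(u, N) = (N*u + N*u) + u = 2*N*u + u = u + 2*N*u)
o(-21, 12)*((5 + 12)*f) + (K - 1*(-128)) = (-21*(1 + 2*12))*((5 + 12)*8) + (-133 - 1*(-128)) = (-21*(1 + 24))*(17*8) + (-133 + 128) = -21*25*136 - 5 = -525*136 - 5 = -71400 - 5 = -71405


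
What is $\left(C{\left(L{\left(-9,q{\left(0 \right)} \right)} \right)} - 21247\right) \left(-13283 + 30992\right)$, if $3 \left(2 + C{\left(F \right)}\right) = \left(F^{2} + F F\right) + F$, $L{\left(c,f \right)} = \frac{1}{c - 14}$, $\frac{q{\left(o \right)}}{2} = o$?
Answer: $- \frac{199062052152}{529} \approx -3.763 \cdot 10^{8}$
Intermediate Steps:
$q{\left(o \right)} = 2 o$
$L{\left(c,f \right)} = \frac{1}{-14 + c}$
$C{\left(F \right)} = -2 + \frac{F}{3} + \frac{2 F^{2}}{3}$ ($C{\left(F \right)} = -2 + \frac{\left(F^{2} + F F\right) + F}{3} = -2 + \frac{\left(F^{2} + F^{2}\right) + F}{3} = -2 + \frac{2 F^{2} + F}{3} = -2 + \frac{F + 2 F^{2}}{3} = -2 + \left(\frac{F}{3} + \frac{2 F^{2}}{3}\right) = -2 + \frac{F}{3} + \frac{2 F^{2}}{3}$)
$\left(C{\left(L{\left(-9,q{\left(0 \right)} \right)} \right)} - 21247\right) \left(-13283 + 30992\right) = \left(\left(-2 + \frac{1}{3 \left(-14 - 9\right)} + \frac{2 \left(\frac{1}{-14 - 9}\right)^{2}}{3}\right) - 21247\right) \left(-13283 + 30992\right) = \left(\left(-2 + \frac{1}{3 \left(-23\right)} + \frac{2 \left(\frac{1}{-23}\right)^{2}}{3}\right) - 21247\right) 17709 = \left(\left(-2 + \frac{1}{3} \left(- \frac{1}{23}\right) + \frac{2 \left(- \frac{1}{23}\right)^{2}}{3}\right) - 21247\right) 17709 = \left(\left(-2 - \frac{1}{69} + \frac{2}{3} \cdot \frac{1}{529}\right) - 21247\right) 17709 = \left(\left(-2 - \frac{1}{69} + \frac{2}{1587}\right) - 21247\right) 17709 = \left(- \frac{1065}{529} - 21247\right) 17709 = \left(- \frac{11240728}{529}\right) 17709 = - \frac{199062052152}{529}$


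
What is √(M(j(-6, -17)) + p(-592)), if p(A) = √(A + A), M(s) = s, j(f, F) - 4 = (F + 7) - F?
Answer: √(11 + 4*I*√74) ≈ 4.8541 + 3.5443*I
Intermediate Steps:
j(f, F) = 11 (j(f, F) = 4 + ((F + 7) - F) = 4 + ((7 + F) - F) = 4 + 7 = 11)
p(A) = √2*√A (p(A) = √(2*A) = √2*√A)
√(M(j(-6, -17)) + p(-592)) = √(11 + √2*√(-592)) = √(11 + √2*(4*I*√37)) = √(11 + 4*I*√74)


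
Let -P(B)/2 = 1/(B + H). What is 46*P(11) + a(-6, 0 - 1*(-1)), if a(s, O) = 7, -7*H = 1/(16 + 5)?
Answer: -553/404 ≈ -1.3688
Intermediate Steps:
H = -1/147 (H = -1/(7*(16 + 5)) = -1/7/21 = -1/7*1/21 = -1/147 ≈ -0.0068027)
P(B) = -2/(-1/147 + B) (P(B) = -2/(B - 1/147) = -2/(-1/147 + B))
46*P(11) + a(-6, 0 - 1*(-1)) = 46*(-294/(-1 + 147*11)) + 7 = 46*(-294/(-1 + 1617)) + 7 = 46*(-294/1616) + 7 = 46*(-294*1/1616) + 7 = 46*(-147/808) + 7 = -3381/404 + 7 = -553/404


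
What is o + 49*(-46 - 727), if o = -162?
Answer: -38039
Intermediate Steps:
o + 49*(-46 - 727) = -162 + 49*(-46 - 727) = -162 + 49*(-773) = -162 - 37877 = -38039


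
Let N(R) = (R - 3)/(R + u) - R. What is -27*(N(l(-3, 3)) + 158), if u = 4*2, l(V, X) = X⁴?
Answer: -187137/89 ≈ -2102.7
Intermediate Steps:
u = 8
N(R) = -R + (-3 + R)/(8 + R) (N(R) = (R - 3)/(R + 8) - R = (-3 + R)/(8 + R) - R = -R + (-3 + R)/(8 + R))
-27*(N(l(-3, 3)) + 158) = -27*((-3 - (3⁴)² - 7*3⁴)/(8 + 3⁴) + 158) = -27*((-3 - 1*81² - 7*81)/(8 + 81) + 158) = -27*((-3 - 1*6561 - 567)/89 + 158) = -27*((-3 - 6561 - 567)/89 + 158) = -27*((1/89)*(-7131) + 158) = -27*(-7131/89 + 158) = -27*6931/89 = -187137/89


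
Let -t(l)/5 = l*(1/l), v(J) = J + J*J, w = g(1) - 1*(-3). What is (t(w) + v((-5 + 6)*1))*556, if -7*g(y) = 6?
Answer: -1668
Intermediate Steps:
g(y) = -6/7 (g(y) = -⅐*6 = -6/7)
w = 15/7 (w = -6/7 - 1*(-3) = -6/7 + 3 = 15/7 ≈ 2.1429)
v(J) = J + J²
t(l) = -5 (t(l) = -5*l*1/l = -5*l/l = -5*1 = -5)
(t(w) + v((-5 + 6)*1))*556 = (-5 + ((-5 + 6)*1)*(1 + (-5 + 6)*1))*556 = (-5 + (1*1)*(1 + 1*1))*556 = (-5 + 1*(1 + 1))*556 = (-5 + 1*2)*556 = (-5 + 2)*556 = -3*556 = -1668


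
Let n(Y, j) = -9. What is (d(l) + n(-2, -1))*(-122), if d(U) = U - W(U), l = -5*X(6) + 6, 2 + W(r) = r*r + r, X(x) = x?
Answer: 71126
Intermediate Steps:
W(r) = -2 + r + r² (W(r) = -2 + (r*r + r) = -2 + (r² + r) = -2 + (r + r²) = -2 + r + r²)
l = -24 (l = -5*6 + 6 = -30 + 6 = -24)
d(U) = 2 - U² (d(U) = U - (-2 + U + U²) = U + (2 - U - U²) = 2 - U²)
(d(l) + n(-2, -1))*(-122) = ((2 - 1*(-24)²) - 9)*(-122) = ((2 - 1*576) - 9)*(-122) = ((2 - 576) - 9)*(-122) = (-574 - 9)*(-122) = -583*(-122) = 71126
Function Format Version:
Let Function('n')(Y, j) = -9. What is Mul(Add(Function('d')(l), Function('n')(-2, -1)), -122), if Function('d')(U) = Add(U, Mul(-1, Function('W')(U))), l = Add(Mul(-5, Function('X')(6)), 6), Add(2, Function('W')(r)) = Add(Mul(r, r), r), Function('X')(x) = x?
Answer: 71126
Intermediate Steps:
Function('W')(r) = Add(-2, r, Pow(r, 2)) (Function('W')(r) = Add(-2, Add(Mul(r, r), r)) = Add(-2, Add(Pow(r, 2), r)) = Add(-2, Add(r, Pow(r, 2))) = Add(-2, r, Pow(r, 2)))
l = -24 (l = Add(Mul(-5, 6), 6) = Add(-30, 6) = -24)
Function('d')(U) = Add(2, Mul(-1, Pow(U, 2))) (Function('d')(U) = Add(U, Mul(-1, Add(-2, U, Pow(U, 2)))) = Add(U, Add(2, Mul(-1, U), Mul(-1, Pow(U, 2)))) = Add(2, Mul(-1, Pow(U, 2))))
Mul(Add(Function('d')(l), Function('n')(-2, -1)), -122) = Mul(Add(Add(2, Mul(-1, Pow(-24, 2))), -9), -122) = Mul(Add(Add(2, Mul(-1, 576)), -9), -122) = Mul(Add(Add(2, -576), -9), -122) = Mul(Add(-574, -9), -122) = Mul(-583, -122) = 71126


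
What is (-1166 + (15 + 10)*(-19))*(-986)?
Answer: 1618026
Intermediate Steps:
(-1166 + (15 + 10)*(-19))*(-986) = (-1166 + 25*(-19))*(-986) = (-1166 - 475)*(-986) = -1641*(-986) = 1618026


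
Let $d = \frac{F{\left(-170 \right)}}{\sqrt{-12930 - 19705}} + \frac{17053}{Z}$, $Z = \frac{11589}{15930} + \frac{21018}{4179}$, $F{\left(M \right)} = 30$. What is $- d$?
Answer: $- \frac{126138141990}{42583019} + \frac{6 i \sqrt{32635}}{6527} \approx -2962.2 + 0.16607 i$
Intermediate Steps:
$Z = \frac{42583019}{7396830}$ ($Z = 11589 \cdot \frac{1}{15930} + 21018 \cdot \frac{1}{4179} = \frac{3863}{5310} + \frac{7006}{1393} = \frac{42583019}{7396830} \approx 5.7569$)
$d = \frac{126138141990}{42583019} - \frac{6 i \sqrt{32635}}{6527}$ ($d = \frac{30}{\sqrt{-12930 - 19705}} + \frac{17053}{\frac{42583019}{7396830}} = \frac{30}{\sqrt{-32635}} + 17053 \cdot \frac{7396830}{42583019} = \frac{30}{i \sqrt{32635}} + \frac{126138141990}{42583019} = 30 \left(- \frac{i \sqrt{32635}}{32635}\right) + \frac{126138141990}{42583019} = - \frac{6 i \sqrt{32635}}{6527} + \frac{126138141990}{42583019} = \frac{126138141990}{42583019} - \frac{6 i \sqrt{32635}}{6527} \approx 2962.2 - 0.16607 i$)
$- d = - (\frac{126138141990}{42583019} - \frac{6 i \sqrt{32635}}{6527}) = - \frac{126138141990}{42583019} + \frac{6 i \sqrt{32635}}{6527}$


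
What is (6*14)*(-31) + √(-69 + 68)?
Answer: -2604 + I ≈ -2604.0 + 1.0*I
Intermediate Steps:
(6*14)*(-31) + √(-69 + 68) = 84*(-31) + √(-1) = -2604 + I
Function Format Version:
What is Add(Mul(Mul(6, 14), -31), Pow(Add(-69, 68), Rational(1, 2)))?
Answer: Add(-2604, I) ≈ Add(-2604.0, Mul(1.0000, I))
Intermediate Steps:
Add(Mul(Mul(6, 14), -31), Pow(Add(-69, 68), Rational(1, 2))) = Add(Mul(84, -31), Pow(-1, Rational(1, 2))) = Add(-2604, I)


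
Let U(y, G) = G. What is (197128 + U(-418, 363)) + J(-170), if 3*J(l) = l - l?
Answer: 197491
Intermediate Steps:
J(l) = 0 (J(l) = (l - l)/3 = (1/3)*0 = 0)
(197128 + U(-418, 363)) + J(-170) = (197128 + 363) + 0 = 197491 + 0 = 197491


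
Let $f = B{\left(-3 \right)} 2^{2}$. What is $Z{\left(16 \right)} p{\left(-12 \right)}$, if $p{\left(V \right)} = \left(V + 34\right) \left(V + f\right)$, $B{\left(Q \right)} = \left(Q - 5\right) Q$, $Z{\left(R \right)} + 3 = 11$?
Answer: $14784$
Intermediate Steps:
$Z{\left(R \right)} = 8$ ($Z{\left(R \right)} = -3 + 11 = 8$)
$B{\left(Q \right)} = Q \left(-5 + Q\right)$ ($B{\left(Q \right)} = \left(-5 + Q\right) Q = Q \left(-5 + Q\right)$)
$f = 96$ ($f = - 3 \left(-5 - 3\right) 2^{2} = \left(-3\right) \left(-8\right) 4 = 24 \cdot 4 = 96$)
$p{\left(V \right)} = \left(34 + V\right) \left(96 + V\right)$ ($p{\left(V \right)} = \left(V + 34\right) \left(V + 96\right) = \left(34 + V\right) \left(96 + V\right)$)
$Z{\left(16 \right)} p{\left(-12 \right)} = 8 \left(3264 + \left(-12\right)^{2} + 130 \left(-12\right)\right) = 8 \left(3264 + 144 - 1560\right) = 8 \cdot 1848 = 14784$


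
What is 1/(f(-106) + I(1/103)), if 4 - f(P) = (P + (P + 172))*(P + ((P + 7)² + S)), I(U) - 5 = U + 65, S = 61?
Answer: 103/40202343 ≈ 2.5620e-6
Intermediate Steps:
I(U) = 70 + U (I(U) = 5 + (U + 65) = 5 + (65 + U) = 70 + U)
f(P) = 4 - (172 + 2*P)*(61 + P + (7 + P)²) (f(P) = 4 - (P + (P + 172))*(P + ((P + 7)² + 61)) = 4 - (P + (172 + P))*(P + ((7 + P)² + 61)) = 4 - (172 + 2*P)*(P + (61 + (7 + P)²)) = 4 - (172 + 2*P)*(61 + P + (7 + P)²))
1/(f(-106) + I(1/103)) = 1/((-18916 - 2800*(-106) - 202*(-106)² - 2*(-106)³) + (70 + 1/103)) = 1/((-18916 + 296800 - 202*11236 - 2*(-1191016)) + (70 + 1/103)) = 1/((-18916 + 296800 - 2269672 + 2382032) + 7211/103) = 1/(390244 + 7211/103) = 1/(40202343/103) = 103/40202343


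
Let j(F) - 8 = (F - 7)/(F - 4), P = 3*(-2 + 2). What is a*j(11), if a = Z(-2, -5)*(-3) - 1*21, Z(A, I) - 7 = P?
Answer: -360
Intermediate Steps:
P = 0 (P = 3*0 = 0)
Z(A, I) = 7 (Z(A, I) = 7 + 0 = 7)
j(F) = 8 + (-7 + F)/(-4 + F) (j(F) = 8 + (F - 7)/(F - 4) = 8 + (-7 + F)/(-4 + F))
a = -42 (a = 7*(-3) - 1*21 = -21 - 21 = -42)
a*j(11) = -126*(-13 + 3*11)/(-4 + 11) = -126*(-13 + 33)/7 = -126*20/7 = -42*60/7 = -360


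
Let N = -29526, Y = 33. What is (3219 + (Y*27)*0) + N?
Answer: -26307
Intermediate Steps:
(3219 + (Y*27)*0) + N = (3219 + (33*27)*0) - 29526 = (3219 + 891*0) - 29526 = (3219 + 0) - 29526 = 3219 - 29526 = -26307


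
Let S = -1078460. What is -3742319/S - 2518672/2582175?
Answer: 1389407111741/556954490100 ≈ 2.4947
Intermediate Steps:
-3742319/S - 2518672/2582175 = -3742319/(-1078460) - 2518672/2582175 = -3742319*(-1/1078460) - 2518672*1/2582175 = 3742319/1078460 - 2518672/2582175 = 1389407111741/556954490100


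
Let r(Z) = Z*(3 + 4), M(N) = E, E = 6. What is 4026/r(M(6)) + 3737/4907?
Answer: 474108/4907 ≈ 96.619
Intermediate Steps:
M(N) = 6
r(Z) = 7*Z (r(Z) = Z*7 = 7*Z)
4026/r(M(6)) + 3737/4907 = 4026/((7*6)) + 3737/4907 = 4026/42 + 3737*(1/4907) = 4026*(1/42) + 3737/4907 = 671/7 + 3737/4907 = 474108/4907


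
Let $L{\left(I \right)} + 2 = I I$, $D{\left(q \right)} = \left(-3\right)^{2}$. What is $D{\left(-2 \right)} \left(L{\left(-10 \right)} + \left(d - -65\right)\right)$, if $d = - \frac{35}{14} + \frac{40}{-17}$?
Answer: $\frac{48393}{34} \approx 1423.3$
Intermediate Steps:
$d = - \frac{165}{34}$ ($d = \left(-35\right) \frac{1}{14} + 40 \left(- \frac{1}{17}\right) = - \frac{5}{2} - \frac{40}{17} = - \frac{165}{34} \approx -4.8529$)
$D{\left(q \right)} = 9$
$L{\left(I \right)} = -2 + I^{2}$ ($L{\left(I \right)} = -2 + I I = -2 + I^{2}$)
$D{\left(-2 \right)} \left(L{\left(-10 \right)} + \left(d - -65\right)\right) = 9 \left(\left(-2 + \left(-10\right)^{2}\right) - - \frac{2045}{34}\right) = 9 \left(\left(-2 + 100\right) + \left(- \frac{165}{34} + 65\right)\right) = 9 \left(98 + \frac{2045}{34}\right) = 9 \cdot \frac{5377}{34} = \frac{48393}{34}$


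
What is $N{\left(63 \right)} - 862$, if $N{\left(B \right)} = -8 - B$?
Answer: $-933$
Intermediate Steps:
$N{\left(63 \right)} - 862 = \left(-8 - 63\right) - 862 = -71 - 862 = -933$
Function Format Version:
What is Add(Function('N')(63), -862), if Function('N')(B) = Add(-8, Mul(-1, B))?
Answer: -933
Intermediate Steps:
Add(Function('N')(63), -862) = Add(Add(-8, Mul(-1, 63)), -862) = Add(Add(-8, -63), -862) = Add(-71, -862) = -933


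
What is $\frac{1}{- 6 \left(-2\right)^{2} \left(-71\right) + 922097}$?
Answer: $\frac{1}{923801} \approx 1.0825 \cdot 10^{-6}$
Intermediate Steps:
$\frac{1}{- 6 \left(-2\right)^{2} \left(-71\right) + 922097} = \frac{1}{\left(-6\right) 4 \left(-71\right) + 922097} = \frac{1}{\left(-24\right) \left(-71\right) + 922097} = \frac{1}{1704 + 922097} = \frac{1}{923801}$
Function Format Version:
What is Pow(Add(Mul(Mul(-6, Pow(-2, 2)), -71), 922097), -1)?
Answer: Rational(1, 923801) ≈ 1.0825e-6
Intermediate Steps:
Pow(Add(Mul(Mul(-6, Pow(-2, 2)), -71), 922097), -1) = Pow(Add(Mul(Mul(-6, 4), -71), 922097), -1) = Pow(Add(Mul(-24, -71), 922097), -1) = Pow(Add(1704, 922097), -1) = Pow(923801, -1) = Rational(1, 923801)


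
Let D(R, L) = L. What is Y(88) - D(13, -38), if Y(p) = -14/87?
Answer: 3292/87 ≈ 37.839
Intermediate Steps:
Y(p) = -14/87 (Y(p) = -14*1/87 = -14/87)
Y(88) - D(13, -38) = -14/87 - 1*(-38) = -14/87 + 38 = 3292/87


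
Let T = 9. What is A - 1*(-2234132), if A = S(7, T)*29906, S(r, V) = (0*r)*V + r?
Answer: 2443474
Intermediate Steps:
S(r, V) = r (S(r, V) = 0*V + r = 0 + r = r)
A = 209342 (A = 7*29906 = 209342)
A - 1*(-2234132) = 209342 - 1*(-2234132) = 209342 + 2234132 = 2443474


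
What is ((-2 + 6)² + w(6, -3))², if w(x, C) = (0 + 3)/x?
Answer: 1089/4 ≈ 272.25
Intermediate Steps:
w(x, C) = 3/x
((-2 + 6)² + w(6, -3))² = ((-2 + 6)² + 3/6)² = (4² + 3*(⅙))² = (16 + ½)² = (33/2)² = 1089/4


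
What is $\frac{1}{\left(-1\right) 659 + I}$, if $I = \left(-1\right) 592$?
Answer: $- \frac{1}{1251} \approx -0.00079936$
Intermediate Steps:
$I = -592$
$\frac{1}{\left(-1\right) 659 + I} = \frac{1}{\left(-1\right) 659 - 592} = \frac{1}{-659 - 592} = \frac{1}{-1251} = - \frac{1}{1251}$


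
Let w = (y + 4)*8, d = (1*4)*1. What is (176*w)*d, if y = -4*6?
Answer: -112640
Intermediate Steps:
d = 4 (d = 4*1 = 4)
y = -24
w = -160 (w = (-24 + 4)*8 = -20*8 = -160)
(176*w)*d = (176*(-160))*4 = -28160*4 = -112640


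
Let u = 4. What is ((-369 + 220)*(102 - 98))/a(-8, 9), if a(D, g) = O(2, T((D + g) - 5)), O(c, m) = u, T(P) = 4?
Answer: -149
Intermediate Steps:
O(c, m) = 4
a(D, g) = 4
((-369 + 220)*(102 - 98))/a(-8, 9) = ((-369 + 220)*(102 - 98))/4 = -149*4*(¼) = -596*¼ = -149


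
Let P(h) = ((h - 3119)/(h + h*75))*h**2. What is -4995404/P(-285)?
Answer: -4995404/12765 ≈ -391.34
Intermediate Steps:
P(h) = h*(-3119 + h)/76 (P(h) = ((-3119 + h)/(h + 75*h))*h**2 = ((-3119 + h)/((76*h)))*h**2 = ((-3119 + h)*(1/(76*h)))*h**2 = ((-3119 + h)/(76*h))*h**2 = h*(-3119 + h)/76)
-4995404/P(-285) = -4995404*(-4/(15*(-3119 - 285))) = -4995404/((1/76)*(-285)*(-3404)) = -4995404/12765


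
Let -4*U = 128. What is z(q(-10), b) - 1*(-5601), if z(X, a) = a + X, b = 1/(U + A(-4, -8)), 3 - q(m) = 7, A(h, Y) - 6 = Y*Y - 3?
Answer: 195896/35 ≈ 5597.0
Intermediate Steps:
A(h, Y) = 3 + Y² (A(h, Y) = 6 + (Y*Y - 3) = 6 + (Y² - 3) = 6 + (-3 + Y²) = 3 + Y²)
U = -32 (U = -¼*128 = -32)
q(m) = -4 (q(m) = 3 - 1*7 = 3 - 7 = -4)
b = 1/35 (b = 1/(-32 + (3 + (-8)²)) = 1/(-32 + (3 + 64)) = 1/(-32 + 67) = 1/35 ≈ 0.028571)
z(X, a) = X + a
z(q(-10), b) - 1*(-5601) = (-4 + 1/35) - 1*(-5601) = -139/35 + 5601 = 195896/35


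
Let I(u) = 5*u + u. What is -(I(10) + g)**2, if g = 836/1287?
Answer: -50353216/13689 ≈ -3678.4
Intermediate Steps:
g = 76/117 (g = 836*(1/1287) = 76/117 ≈ 0.64957)
I(u) = 6*u
-(I(10) + g)**2 = -(6*10 + 76/117)**2 = -(60 + 76/117)**2 = -(7096/117)**2 = -1*50353216/13689 = -50353216/13689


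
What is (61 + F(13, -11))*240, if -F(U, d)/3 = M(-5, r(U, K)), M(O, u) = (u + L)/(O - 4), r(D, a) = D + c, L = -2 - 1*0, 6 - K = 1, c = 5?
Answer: 15920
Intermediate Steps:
K = 5 (K = 6 - 1*1 = 6 - 1 = 5)
L = -2 (L = -2 + 0 = -2)
r(D, a) = 5 + D (r(D, a) = D + 5 = 5 + D)
M(O, u) = (-2 + u)/(-4 + O) (M(O, u) = (u - 2)/(O - 4) = (-2 + u)/(-4 + O))
F(U, d) = 1 + U/3 (F(U, d) = -3*(-2 + (5 + U))/(-4 - 5) = -3*(3 + U)/(-9) = -(-1)*(3 + U)/3 = -3*(-⅓ - U/9) = 1 + U/3)
(61 + F(13, -11))*240 = (61 + (1 + (⅓)*13))*240 = (61 + (1 + 13/3))*240 = (61 + 16/3)*240 = (199/3)*240 = 15920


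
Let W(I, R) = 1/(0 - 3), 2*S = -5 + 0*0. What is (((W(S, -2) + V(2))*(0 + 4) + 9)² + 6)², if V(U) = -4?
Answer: 461041/81 ≈ 5691.9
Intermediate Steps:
S = -5/2 (S = (-5 + 0*0)/2 = (-5 + 0)/2 = (½)*(-5) = -5/2 ≈ -2.5000)
W(I, R) = -⅓ (W(I, R) = 1/(-3) = -⅓)
(((W(S, -2) + V(2))*(0 + 4) + 9)² + 6)² = (((-⅓ - 4)*(0 + 4) + 9)² + 6)² = ((-13/3*4 + 9)² + 6)² = ((-52/3 + 9)² + 6)² = ((-25/3)² + 6)² = (625/9 + 6)² = (679/9)² = 461041/81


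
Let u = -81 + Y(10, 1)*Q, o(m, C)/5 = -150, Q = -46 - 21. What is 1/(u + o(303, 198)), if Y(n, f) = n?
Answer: -1/1501 ≈ -0.00066622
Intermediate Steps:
Q = -67
o(m, C) = -750 (o(m, C) = 5*(-150) = -750)
u = -751 (u = -81 + 10*(-67) = -81 - 670 = -751)
1/(u + o(303, 198)) = 1/(-751 - 750) = 1/(-1501) = -1/1501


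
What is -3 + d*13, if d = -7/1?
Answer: -94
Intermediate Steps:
d = -7 (d = -7*1 = -7)
-3 + d*13 = -3 - 7*13 = -3 - 91 = -94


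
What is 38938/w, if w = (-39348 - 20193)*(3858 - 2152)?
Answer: -19469/50788473 ≈ -0.00038334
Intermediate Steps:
w = -101576946 (w = -59541*1706 = -101576946)
38938/w = 38938/(-101576946) = 38938*(-1/101576946) = -19469/50788473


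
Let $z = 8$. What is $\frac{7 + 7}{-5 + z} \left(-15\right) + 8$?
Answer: $-62$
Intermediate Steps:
$\frac{7 + 7}{-5 + z} \left(-15\right) + 8 = \frac{7 + 7}{-5 + 8} \left(-15\right) + 8 = \frac{14}{3} \left(-15\right) + 8 = -70 + 8 = -62$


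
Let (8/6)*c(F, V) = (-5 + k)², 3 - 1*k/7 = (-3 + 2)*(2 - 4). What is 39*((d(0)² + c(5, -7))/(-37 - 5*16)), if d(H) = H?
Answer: -1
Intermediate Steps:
k = 7 (k = 21 - 7*(-3 + 2)*(2 - 4) = 21 - (-7)*(-2) = 21 - 7*2 = 21 - 14 = 7)
c(F, V) = 3 (c(F, V) = 3*(-5 + 7)²/4 = (¾)*2² = (¾)*4 = 3)
39*((d(0)² + c(5, -7))/(-37 - 5*16)) = 39*((0² + 3)/(-37 - 5*16)) = 39*((0 + 3)/(-37 - 80)) = 39*(3/(-117)) = 39*(3*(-1/117)) = 39*(-1/39) = -1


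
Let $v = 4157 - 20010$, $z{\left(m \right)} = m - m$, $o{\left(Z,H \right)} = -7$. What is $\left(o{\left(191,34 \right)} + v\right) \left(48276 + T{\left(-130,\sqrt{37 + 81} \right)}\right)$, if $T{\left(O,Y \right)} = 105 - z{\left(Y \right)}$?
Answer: $-767322660$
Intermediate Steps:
$z{\left(m \right)} = 0$
$v = -15853$ ($v = 4157 - 20010 = -15853$)
$T{\left(O,Y \right)} = 105$ ($T{\left(O,Y \right)} = 105 - 0 = 105 + 0 = 105$)
$\left(o{\left(191,34 \right)} + v\right) \left(48276 + T{\left(-130,\sqrt{37 + 81} \right)}\right) = \left(-7 - 15853\right) \left(48276 + 105\right) = \left(-15860\right) 48381 = -767322660$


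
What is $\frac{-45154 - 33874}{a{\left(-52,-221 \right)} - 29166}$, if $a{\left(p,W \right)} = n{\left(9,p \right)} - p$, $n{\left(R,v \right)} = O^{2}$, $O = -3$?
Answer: $\frac{79028}{29105} \approx 2.7153$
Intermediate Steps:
$n{\left(R,v \right)} = 9$ ($n{\left(R,v \right)} = \left(-3\right)^{2} = 9$)
$a{\left(p,W \right)} = 9 - p$
$\frac{-45154 - 33874}{a{\left(-52,-221 \right)} - 29166} = \frac{-45154 - 33874}{\left(9 - -52\right) - 29166} = - \frac{79028}{\left(9 + 52\right) - 29166} = - \frac{79028}{61 - 29166} = - \frac{79028}{-29105} = \left(-79028\right) \left(- \frac{1}{29105}\right) = \frac{79028}{29105}$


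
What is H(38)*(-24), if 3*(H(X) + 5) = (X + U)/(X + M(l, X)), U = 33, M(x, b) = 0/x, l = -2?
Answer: 1996/19 ≈ 105.05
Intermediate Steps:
M(x, b) = 0
H(X) = -5 + (33 + X)/(3*X) (H(X) = -5 + ((X + 33)/(X + 0))/3 = -5 + ((33 + X)/X)/3 = -5 + (33 + X)/(3*X))
H(38)*(-24) = (-14/3 + 11/38)*(-24) = -499/114*(-24) = 1996/19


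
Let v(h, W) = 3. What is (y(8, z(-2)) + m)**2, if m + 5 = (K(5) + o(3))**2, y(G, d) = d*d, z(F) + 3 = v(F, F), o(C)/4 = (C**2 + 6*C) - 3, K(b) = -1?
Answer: 81360400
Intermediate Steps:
o(C) = -12 + 4*C**2 + 24*C (o(C) = 4*((C**2 + 6*C) - 3) = 4*(-3 + C**2 + 6*C) = -12 + 4*C**2 + 24*C)
z(F) = 0 (z(F) = -3 + 3 = 0)
y(G, d) = d**2
m = 9020 (m = -5 + (-1 + (-12 + 4*3**2 + 24*3))**2 = -5 + (-1 + (-12 + 4*9 + 72))**2 = -5 + (-1 + (-12 + 36 + 72))**2 = -5 + (-1 + 96)**2 = -5 + 95**2 = -5 + 9025 = 9020)
(y(8, z(-2)) + m)**2 = (0**2 + 9020)**2 = (0 + 9020)**2 = 9020**2 = 81360400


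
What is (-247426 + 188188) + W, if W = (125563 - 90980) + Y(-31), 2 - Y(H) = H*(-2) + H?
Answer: -24684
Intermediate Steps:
Y(H) = 2 + H (Y(H) = 2 - (H*(-2) + H) = 2 - (-2*H + H) = 2 - (-1)*H = 2 + H)
W = 34554 (W = (125563 - 90980) + (2 - 31) = 34583 - 29 = 34554)
(-247426 + 188188) + W = (-247426 + 188188) + 34554 = -59238 + 34554 = -24684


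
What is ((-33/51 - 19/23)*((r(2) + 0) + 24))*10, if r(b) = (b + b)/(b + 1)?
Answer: -145920/391 ≈ -373.20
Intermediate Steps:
r(b) = 2*b/(1 + b) (r(b) = (2*b)/(1 + b) = 2*b/(1 + b))
((-33/51 - 19/23)*((r(2) + 0) + 24))*10 = ((-33/51 - 19/23)*((2*2/(1 + 2) + 0) + 24))*10 = ((-33*1/51 - 19*1/23)*((2*2/3 + 0) + 24))*10 = ((-11/17 - 19/23)*((2*2*(⅓) + 0) + 24))*10 = -576*((4/3 + 0) + 24)/391*10 = -576*(4/3 + 24)/391*10 = -576/391*76/3*10 = -14592/391*10 = -145920/391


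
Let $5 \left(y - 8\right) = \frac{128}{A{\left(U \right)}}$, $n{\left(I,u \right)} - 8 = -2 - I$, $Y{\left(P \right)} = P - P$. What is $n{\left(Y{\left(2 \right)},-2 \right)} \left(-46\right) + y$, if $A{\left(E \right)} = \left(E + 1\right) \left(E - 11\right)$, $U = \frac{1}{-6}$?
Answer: $- \frac{453508}{1675} \approx -270.75$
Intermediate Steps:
$Y{\left(P \right)} = 0$
$n{\left(I,u \right)} = 6 - I$ ($n{\left(I,u \right)} = 8 - \left(2 + I\right) = 6 - I$)
$U = - \frac{1}{6} \approx -0.16667$
$A{\left(E \right)} = \left(1 + E\right) \left(-11 + E\right)$
$y = \frac{8792}{1675}$ ($y = 8 + \frac{128 \frac{1}{-11 + \left(- \frac{1}{6}\right)^{2} - - \frac{5}{3}}}{5} = 8 + \frac{128 \frac{1}{-11 + \frac{1}{36} + \frac{5}{3}}}{5} = 8 + \frac{128 \frac{1}{- \frac{335}{36}}}{5} = 8 + \frac{128 \left(- \frac{36}{335}\right)}{5} = 8 + \frac{1}{5} \left(- \frac{4608}{335}\right) = 8 - \frac{4608}{1675} = \frac{8792}{1675} \approx 5.249$)
$n{\left(Y{\left(2 \right)},-2 \right)} \left(-46\right) + y = \left(6 - 0\right) \left(-46\right) + \frac{8792}{1675} = \left(6 + 0\right) \left(-46\right) + \frac{8792}{1675} = 6 \left(-46\right) + \frac{8792}{1675} = -276 + \frac{8792}{1675} = - \frac{453508}{1675}$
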